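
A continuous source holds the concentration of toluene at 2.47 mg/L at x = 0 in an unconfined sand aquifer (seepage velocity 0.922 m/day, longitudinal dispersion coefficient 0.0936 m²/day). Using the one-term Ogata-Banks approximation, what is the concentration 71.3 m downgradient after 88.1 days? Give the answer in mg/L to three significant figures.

2.45 mg/L

For a continuous step input, C/C₀ ≈ ½·erfc((x−vt)/(2√(Dt))).
vt = 0.922 × 88.1 = 81.2282 m and 2√(Dt) = 2√(0.0936 × 88.1) = 5.743 m.
Argument (x−vt)/(2√(Dt)) = (71.3 − 81.2282)/5.743 = -1.729; ½·erfc(-1.729) = 0.9928.
C = 2.47 × 0.9928 = 2.45 mg/L.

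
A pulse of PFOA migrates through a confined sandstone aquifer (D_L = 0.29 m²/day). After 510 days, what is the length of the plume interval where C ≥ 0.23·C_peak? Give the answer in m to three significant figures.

The plume is Gaussian with σ = √(2Dt) = √(2 × 0.29 × 510) = 17.20 m.
C/C_peak = exp(−Δx²/(2σ²)) = 0.23 ⇒ Δx = σ·√(−2 ln 0.23) = 17.20 × 1.714 = 29.48 m.
Width = 2Δx = 59.0 m.

59.0 m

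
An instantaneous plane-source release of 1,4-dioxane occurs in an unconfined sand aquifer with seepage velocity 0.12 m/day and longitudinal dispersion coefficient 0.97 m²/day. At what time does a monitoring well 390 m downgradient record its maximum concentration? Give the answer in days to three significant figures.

For the 1D instantaneous-source solution, setting ∂C/∂t = 0 at fixed x gives v²t² + 2Dt − x² = 0, so t = (√(D² + v²x²) − D)/v².
√(D² + v²x²) = √(0.97² + 0.12² × 390²) = 46.81; v² = 0.0144.
t = (46.81 − 0.97)/0.0144 = 3180 days (vs. the pure-advection estimate x/v = 3250 d).

3180 days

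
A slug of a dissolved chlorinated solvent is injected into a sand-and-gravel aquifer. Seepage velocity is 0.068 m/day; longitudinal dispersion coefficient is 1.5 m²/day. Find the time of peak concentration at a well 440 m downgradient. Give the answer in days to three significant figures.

For the 1D instantaneous-source solution, setting ∂C/∂t = 0 at fixed x gives v²t² + 2Dt − x² = 0, so t = (√(D² + v²x²) − D)/v².
√(D² + v²x²) = √(1.5² + 0.068² × 440²) = 29.96; v² = 0.004624.
t = (29.96 − 1.5)/0.004624 = 6150 days (vs. the pure-advection estimate x/v = 6470 d).

6150 days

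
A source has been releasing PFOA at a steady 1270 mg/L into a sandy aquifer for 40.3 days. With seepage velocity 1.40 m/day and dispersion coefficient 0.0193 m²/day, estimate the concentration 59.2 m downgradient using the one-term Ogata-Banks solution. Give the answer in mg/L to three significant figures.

For a continuous step input, C/C₀ ≈ ½·erfc((x−vt)/(2√(Dt))).
vt = 1.40 × 40.3 = 56.42 m and 2√(Dt) = 2√(0.0193 × 40.3) = 1.764 m.
Argument (x−vt)/(2√(Dt)) = (59.2 − 56.42)/1.764 = 1.576; ½·erfc(1.576) = 0.01291.
C = 1270 × 0.01291 = 16.4 mg/L.

16.4 mg/L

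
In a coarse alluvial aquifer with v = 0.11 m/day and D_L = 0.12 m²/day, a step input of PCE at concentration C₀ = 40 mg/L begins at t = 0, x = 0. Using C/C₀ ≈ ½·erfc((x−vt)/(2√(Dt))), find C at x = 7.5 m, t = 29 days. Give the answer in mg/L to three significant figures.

For a continuous step input, C/C₀ ≈ ½·erfc((x−vt)/(2√(Dt))).
vt = 0.11 × 29 = 3.19 m and 2√(Dt) = 2√(0.12 × 29) = 3.731 m.
Argument (x−vt)/(2√(Dt)) = (7.5 − 3.19)/3.731 = 1.155; ½·erfc(1.155) = 0.05119.
C = 40 × 0.05119 = 2.05 mg/L.

2.05 mg/L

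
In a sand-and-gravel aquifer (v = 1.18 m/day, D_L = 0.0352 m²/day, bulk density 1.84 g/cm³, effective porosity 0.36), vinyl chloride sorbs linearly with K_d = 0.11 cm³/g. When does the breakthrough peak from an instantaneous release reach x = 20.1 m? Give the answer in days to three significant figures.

Retardation factor R = 1 + ρ_b·K_d/n = 1 + 1.84 × 0.11/0.36 = 1.562.
Sorption retards both mechanisms: v_R = v/R = 0.7554 m/day, D_R = D/R = 0.02254 m²/day.
Peak time from v_R²t² + 2D_R t − x² = 0: t = (√(D_R² + v_R²x²) − D_R)/v_R².
√(D_R² + v_R²x²) = √(0.02254² + 0.7554² × 20.1²) = 15.18; v_R² = 0.5706.
t = (15.18 − 0.02254)/0.5706 = 26.6 days.

26.6 days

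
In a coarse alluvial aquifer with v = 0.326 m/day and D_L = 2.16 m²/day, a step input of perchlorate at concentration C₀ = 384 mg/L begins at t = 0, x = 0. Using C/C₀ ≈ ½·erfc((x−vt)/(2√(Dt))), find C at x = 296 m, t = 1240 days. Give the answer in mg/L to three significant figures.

357 mg/L

For a continuous step input, C/C₀ ≈ ½·erfc((x−vt)/(2√(Dt))).
vt = 0.326 × 1240 = 404.24 m and 2√(Dt) = 2√(2.16 × 1240) = 103.5 m.
Argument (x−vt)/(2√(Dt)) = (296 − 404.24)/103.5 = -1.046; ½·erfc(-1.046) = 0.9305.
C = 384 × 0.9305 = 357 mg/L.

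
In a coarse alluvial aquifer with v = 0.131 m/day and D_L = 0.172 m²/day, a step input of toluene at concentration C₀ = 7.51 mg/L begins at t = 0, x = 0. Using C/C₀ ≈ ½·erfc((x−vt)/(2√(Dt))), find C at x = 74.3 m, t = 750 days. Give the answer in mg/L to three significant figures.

7.00 mg/L

For a continuous step input, C/C₀ ≈ ½·erfc((x−vt)/(2√(Dt))).
vt = 0.131 × 750 = 98.25 m and 2√(Dt) = 2√(0.172 × 750) = 22.72 m.
Argument (x−vt)/(2√(Dt)) = (74.3 − 98.25)/22.72 = -1.054; ½·erfc(-1.054) = 0.9320.
C = 7.51 × 0.9320 = 7.00 mg/L.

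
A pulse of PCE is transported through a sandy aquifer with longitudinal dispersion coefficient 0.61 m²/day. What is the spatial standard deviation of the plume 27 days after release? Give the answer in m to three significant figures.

Dispersive spreading gives a Gaussian with σ² = 2Dt; advection only shifts the center.
σ = √(2 × 0.61 × 27) = 5.74 m.

5.74 m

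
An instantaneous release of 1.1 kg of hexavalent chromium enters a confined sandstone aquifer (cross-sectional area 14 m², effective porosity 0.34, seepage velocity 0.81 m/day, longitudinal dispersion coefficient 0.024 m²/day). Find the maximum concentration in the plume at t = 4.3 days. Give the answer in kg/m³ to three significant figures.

0.203 kg/m³

The peak of an instantaneous 1D plume sits at x = vt; there the Gaussian factor is 1 and C_max = M/(n_e·A·√(4πDt)), where n_e·A is the pore area the mass is dissolved in.
√(4πDt) = √(4π × 0.024 × 4.3) = 1.139 m, so C_max = 1.1/(0.34 × 14 × 1.139) = 0.203 kg/m³.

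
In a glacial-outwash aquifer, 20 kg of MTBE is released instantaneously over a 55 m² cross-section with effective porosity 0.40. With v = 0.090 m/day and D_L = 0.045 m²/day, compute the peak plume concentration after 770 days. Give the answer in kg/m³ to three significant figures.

The peak of an instantaneous 1D plume sits at x = vt; there the Gaussian factor is 1 and C_max = M/(n_e·A·√(4πDt)), where n_e·A is the pore area the mass is dissolved in.
√(4πDt) = √(4π × 0.045 × 770) = 20.87 m, so C_max = 20/(0.40 × 55 × 20.87) = 0.0436 kg/m³.

0.0436 kg/m³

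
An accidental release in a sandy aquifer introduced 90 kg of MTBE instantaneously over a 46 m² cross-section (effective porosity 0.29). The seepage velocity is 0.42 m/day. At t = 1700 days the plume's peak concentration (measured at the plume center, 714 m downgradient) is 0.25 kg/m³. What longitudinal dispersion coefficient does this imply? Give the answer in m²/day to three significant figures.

At the plume center C_max = M/(n_e·A·√(4πDt)), so D = M²/(4πt·(n_e·A·C_max)²).
n_e·A·C_max = 0.29 × 46 × 0.25 = 3.335 kg/m.
D = 90²/(4π × 1700 × 3.335²) = 0.0341 m²/day.

0.0341 m²/day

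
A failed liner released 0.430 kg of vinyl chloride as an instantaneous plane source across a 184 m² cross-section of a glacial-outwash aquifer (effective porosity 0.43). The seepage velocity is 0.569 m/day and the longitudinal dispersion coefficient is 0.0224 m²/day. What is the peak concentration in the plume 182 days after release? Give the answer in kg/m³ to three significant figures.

0.000759 kg/m³

The peak of an instantaneous 1D plume sits at x = vt; there the Gaussian factor is 1 and C_max = M/(n_e·A·√(4πDt)), where n_e·A is the pore area the mass is dissolved in.
√(4πDt) = √(4π × 0.0224 × 182) = 7.158 m, so C_max = 0.430/(0.43 × 184 × 7.158) = 0.000759 kg/m³.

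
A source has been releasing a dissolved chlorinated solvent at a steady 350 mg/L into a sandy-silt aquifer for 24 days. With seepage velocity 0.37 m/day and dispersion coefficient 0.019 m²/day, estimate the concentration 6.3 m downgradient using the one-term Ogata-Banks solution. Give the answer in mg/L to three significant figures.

For a continuous step input, C/C₀ ≈ ½·erfc((x−vt)/(2√(Dt))).
vt = 0.37 × 24 = 8.88 m and 2√(Dt) = 2√(0.019 × 24) = 1.351 m.
Argument (x−vt)/(2√(Dt)) = (6.3 − 8.88)/1.351 = -1.910; ½·erfc(-1.910) = 0.9965.
C = 350 × 0.9965 = 349 mg/L.

349 mg/L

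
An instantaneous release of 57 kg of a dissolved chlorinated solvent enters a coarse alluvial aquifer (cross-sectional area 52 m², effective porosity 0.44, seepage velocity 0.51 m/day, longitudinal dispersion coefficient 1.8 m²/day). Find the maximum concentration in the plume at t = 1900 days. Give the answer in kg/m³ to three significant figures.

0.0120 kg/m³

The peak of an instantaneous 1D plume sits at x = vt; there the Gaussian factor is 1 and C_max = M/(n_e·A·√(4πDt)), where n_e·A is the pore area the mass is dissolved in.
√(4πDt) = √(4π × 1.8 × 1900) = 207.3 m, so C_max = 57/(0.44 × 52 × 207.3) = 0.0120 kg/m³.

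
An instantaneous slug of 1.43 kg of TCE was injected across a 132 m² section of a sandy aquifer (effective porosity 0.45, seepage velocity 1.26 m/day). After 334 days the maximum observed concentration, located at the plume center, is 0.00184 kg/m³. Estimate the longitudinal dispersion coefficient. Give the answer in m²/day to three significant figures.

0.0408 m²/day

At the plume center C_max = M/(n_e·A·√(4πDt)), so D = M²/(4πt·(n_e·A·C_max)²).
n_e·A·C_max = 0.45 × 132 × 0.00184 = 0.1093 kg/m.
D = 1.43²/(4π × 334 × 0.1093²) = 0.0408 m²/day.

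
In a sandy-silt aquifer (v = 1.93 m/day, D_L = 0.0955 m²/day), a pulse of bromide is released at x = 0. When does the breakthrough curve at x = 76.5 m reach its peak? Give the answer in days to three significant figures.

39.6 days

For the 1D instantaneous-source solution, setting ∂C/∂t = 0 at fixed x gives v²t² + 2Dt − x² = 0, so t = (√(D² + v²x²) − D)/v².
√(D² + v²x²) = √(0.0955² + 1.93² × 76.5²) = 147.6; v² = 3.7249.
t = (147.6 − 0.0955)/3.7249 = 39.6 days (vs. the pure-advection estimate x/v = 39.6 d).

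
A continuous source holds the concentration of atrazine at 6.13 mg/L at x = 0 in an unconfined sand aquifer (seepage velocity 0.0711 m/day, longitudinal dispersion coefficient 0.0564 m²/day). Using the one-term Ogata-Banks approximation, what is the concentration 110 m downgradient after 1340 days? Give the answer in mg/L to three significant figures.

For a continuous step input, C/C₀ ≈ ½·erfc((x−vt)/(2√(Dt))).
vt = 0.0711 × 1340 = 95.274 m and 2√(Dt) = 2√(0.0564 × 1340) = 17.39 m.
Argument (x−vt)/(2√(Dt)) = (110 − 95.274)/17.39 = 0.8468; ½·erfc(0.8468) = 0.1155.
C = 6.13 × 0.1155 = 0.708 mg/L.

0.708 mg/L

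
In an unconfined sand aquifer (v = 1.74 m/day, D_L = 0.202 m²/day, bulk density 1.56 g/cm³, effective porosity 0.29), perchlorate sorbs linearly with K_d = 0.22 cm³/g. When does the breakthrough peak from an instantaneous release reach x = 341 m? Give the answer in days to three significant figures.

428 days

Retardation factor R = 1 + ρ_b·K_d/n = 1 + 1.56 × 0.22/0.29 = 2.183.
Sorption retards both mechanisms: v_R = v/R = 0.7971 m/day, D_R = D/R = 0.09253 m²/day.
Peak time from v_R²t² + 2D_R t − x² = 0: t = (√(D_R² + v_R²x²) − D_R)/v_R².
√(D_R² + v_R²x²) = √(0.09253² + 0.7971² × 341²) = 271.8; v_R² = 0.6354.
t = (271.8 − 0.09253)/0.6354 = 428 days.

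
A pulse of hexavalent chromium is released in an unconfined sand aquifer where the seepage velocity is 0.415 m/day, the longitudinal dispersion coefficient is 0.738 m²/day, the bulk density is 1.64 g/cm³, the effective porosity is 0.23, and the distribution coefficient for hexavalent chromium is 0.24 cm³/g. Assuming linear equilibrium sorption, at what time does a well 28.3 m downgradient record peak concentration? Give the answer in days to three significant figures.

Retardation factor R = 1 + ρ_b·K_d/n = 1 + 1.64 × 0.24/0.23 = 2.711.
Sorption retards both mechanisms: v_R = v/R = 0.1531 m/day, D_R = D/R = 0.2722 m²/day.
Peak time from v_R²t² + 2D_R t − x² = 0: t = (√(D_R² + v_R²x²) − D_R)/v_R².
√(D_R² + v_R²x²) = √(0.2722² + 0.1531² × 28.3²) = 4.341; v_R² = 0.02344.
t = (4.341 − 0.2722)/0.02344 = 174 days.

174 days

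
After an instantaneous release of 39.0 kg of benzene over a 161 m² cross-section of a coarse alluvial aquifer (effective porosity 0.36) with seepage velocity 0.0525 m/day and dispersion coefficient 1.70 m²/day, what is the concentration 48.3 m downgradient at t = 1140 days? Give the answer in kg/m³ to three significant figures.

For an instantaneous plane source, C(x,t) = M/(n_e·A·√(4πDt)) · exp(−(x−vt)²/(4Dt)), with n_e·A the pore (flow) area.
Plume center vt = 0.0525 × 1140 = 59.85 m, so the well at 48.3 m is 11.55 m upgradient of the peak.
√(4πDt) = 156.1 m, giving peak height M/(n_e·A·√(4πDt)) = 39.0/(0.36 × 161 × 156.1) = 0.004311 kg/m³.
(x−vt)²/(4Dt) = (-11.55)²/(4 × 1.70 × 1140) = 0.01721; exp(−0.01721) = 0.9829.
C = 0.004311 × 0.9829 = 0.00424 kg/m³.

0.00424 kg/m³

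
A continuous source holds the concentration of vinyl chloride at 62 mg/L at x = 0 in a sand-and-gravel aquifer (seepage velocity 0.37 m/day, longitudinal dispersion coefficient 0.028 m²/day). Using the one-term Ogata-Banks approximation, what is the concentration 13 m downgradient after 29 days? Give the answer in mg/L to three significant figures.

For a continuous step input, C/C₀ ≈ ½·erfc((x−vt)/(2√(Dt))).
vt = 0.37 × 29 = 10.73 m and 2√(Dt) = 2√(0.028 × 29) = 1.802 m.
Argument (x−vt)/(2√(Dt)) = (13 − 10.73)/1.802 = 1.260; ½·erfc(1.260) = 0.03738.
C = 62 × 0.03738 = 2.32 mg/L.

2.32 mg/L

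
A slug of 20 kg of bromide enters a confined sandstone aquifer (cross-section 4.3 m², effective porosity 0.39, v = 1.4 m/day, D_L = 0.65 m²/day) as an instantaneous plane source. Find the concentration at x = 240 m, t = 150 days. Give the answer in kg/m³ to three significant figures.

0.0339 kg/m³

For an instantaneous plane source, C(x,t) = M/(n_e·A·√(4πDt)) · exp(−(x−vt)²/(4Dt)), with n_e·A the pore (flow) area.
Plume center vt = 1.4 × 150 = 210 m, so the well at 240 m is 30 m downgradient of the peak.
√(4πDt) = 35.00 m, giving peak height M/(n_e·A·√(4πDt)) = 20/(0.39 × 4.3 × 35.00) = 0.3407 kg/m³.
(x−vt)²/(4Dt) = (30)²/(4 × 0.65 × 150) = 2.308; exp(−2.308) = 0.09946.
C = 0.3407 × 0.09946 = 0.0339 kg/m³.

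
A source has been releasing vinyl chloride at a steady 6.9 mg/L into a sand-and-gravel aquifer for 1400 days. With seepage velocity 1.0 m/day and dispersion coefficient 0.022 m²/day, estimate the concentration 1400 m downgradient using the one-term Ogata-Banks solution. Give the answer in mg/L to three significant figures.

For a continuous step input, C/C₀ ≈ ½·erfc((x−vt)/(2√(Dt))).
vt = 1.0 × 1400 = 1400 m and 2√(Dt) = 2√(0.022 × 1400) = 11.10 m.
Argument (x−vt)/(2√(Dt)) = (1400 − 1400)/11.10 = 0; ½·erfc(0) = 0.5000.
C = 6.9 × 0.5000 = 3.45 mg/L.

3.45 mg/L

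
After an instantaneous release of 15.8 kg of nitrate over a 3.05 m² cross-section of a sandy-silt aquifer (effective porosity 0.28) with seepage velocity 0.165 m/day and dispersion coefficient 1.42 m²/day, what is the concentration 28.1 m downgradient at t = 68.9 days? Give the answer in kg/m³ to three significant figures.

0.258 kg/m³

For an instantaneous plane source, C(x,t) = M/(n_e·A·√(4πDt)) · exp(−(x−vt)²/(4Dt)), with n_e·A the pore (flow) area.
Plume center vt = 0.165 × 68.9 = 11.3685 m, so the well at 28.1 m is 16.7315 m downgradient of the peak.
√(4πDt) = 35.06 m, giving peak height M/(n_e·A·√(4πDt)) = 15.8/(0.28 × 3.05 × 35.06) = 0.5277 kg/m³.
(x−vt)²/(4Dt) = (16.7315)²/(4 × 1.42 × 68.9) = 0.7153; exp(−0.7153) = 0.4890.
C = 0.5277 × 0.4890 = 0.258 kg/m³.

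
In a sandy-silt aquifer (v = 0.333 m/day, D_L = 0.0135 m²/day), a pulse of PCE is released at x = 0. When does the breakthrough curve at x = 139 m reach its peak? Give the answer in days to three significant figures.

For the 1D instantaneous-source solution, setting ∂C/∂t = 0 at fixed x gives v²t² + 2Dt − x² = 0, so t = (√(D² + v²x²) − D)/v².
√(D² + v²x²) = √(0.0135² + 0.333² × 139²) = 46.29; v² = 0.110889.
t = (46.29 − 0.0135)/0.110889 = 417 days (vs. the pure-advection estimate x/v = 417 d).

417 days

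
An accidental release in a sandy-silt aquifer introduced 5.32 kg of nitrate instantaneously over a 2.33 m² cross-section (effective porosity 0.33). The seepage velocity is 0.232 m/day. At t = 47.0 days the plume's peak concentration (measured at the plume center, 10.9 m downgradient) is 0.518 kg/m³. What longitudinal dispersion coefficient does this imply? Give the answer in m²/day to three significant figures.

At the plume center C_max = M/(n_e·A·√(4πDt)), so D = M²/(4πt·(n_e·A·C_max)²).
n_e·A·C_max = 0.33 × 2.33 × 0.518 = 0.3983 kg/m.
D = 5.32²/(4π × 47.0 × 0.3983²) = 0.302 m²/day.

0.302 m²/day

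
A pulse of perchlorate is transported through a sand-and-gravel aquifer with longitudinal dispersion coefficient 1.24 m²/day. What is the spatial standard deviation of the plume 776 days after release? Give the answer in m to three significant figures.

Dispersive spreading gives a Gaussian with σ² = 2Dt; advection only shifts the center.
σ = √(2 × 1.24 × 776) = 43.9 m.

43.9 m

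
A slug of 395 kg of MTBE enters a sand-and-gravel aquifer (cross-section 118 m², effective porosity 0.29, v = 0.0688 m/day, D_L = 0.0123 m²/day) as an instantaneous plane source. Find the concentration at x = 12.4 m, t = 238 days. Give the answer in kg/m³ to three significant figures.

For an instantaneous plane source, C(x,t) = M/(n_e·A·√(4πDt)) · exp(−(x−vt)²/(4Dt)), with n_e·A the pore (flow) area.
Plume center vt = 0.0688 × 238 = 16.3744 m, so the well at 12.4 m is 3.9744 m upgradient of the peak.
√(4πDt) = 6.065 m, giving peak height M/(n_e·A·√(4πDt)) = 395/(0.29 × 118 × 6.065) = 1.903 kg/m³.
(x−vt)²/(4Dt) = (-3.9744)²/(4 × 0.0123 × 238) = 1.349; exp(−1.349) = 0.2595.
C = 1.903 × 0.2595 = 0.494 kg/m³.

0.494 kg/m³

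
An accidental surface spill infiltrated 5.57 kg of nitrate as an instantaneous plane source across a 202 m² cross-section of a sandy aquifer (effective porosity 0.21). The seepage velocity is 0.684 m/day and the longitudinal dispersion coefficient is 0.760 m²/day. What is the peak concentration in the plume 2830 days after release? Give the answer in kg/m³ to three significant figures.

0.000799 kg/m³

The peak of an instantaneous 1D plume sits at x = vt; there the Gaussian factor is 1 and C_max = M/(n_e·A·√(4πDt)), where n_e·A is the pore area the mass is dissolved in.
√(4πDt) = √(4π × 0.760 × 2830) = 164.4 m, so C_max = 5.57/(0.21 × 202 × 164.4) = 0.000799 kg/m³.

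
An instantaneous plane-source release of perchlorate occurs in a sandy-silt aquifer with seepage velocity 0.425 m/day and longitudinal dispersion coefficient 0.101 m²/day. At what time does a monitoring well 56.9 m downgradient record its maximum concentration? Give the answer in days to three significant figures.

For the 1D instantaneous-source solution, setting ∂C/∂t = 0 at fixed x gives v²t² + 2Dt − x² = 0, so t = (√(D² + v²x²) − D)/v².
√(D² + v²x²) = √(0.101² + 0.425² × 56.9²) = 24.18; v² = 0.180625.
t = (24.18 − 0.101)/0.180625 = 133 days (vs. the pure-advection estimate x/v = 134 d).

133 days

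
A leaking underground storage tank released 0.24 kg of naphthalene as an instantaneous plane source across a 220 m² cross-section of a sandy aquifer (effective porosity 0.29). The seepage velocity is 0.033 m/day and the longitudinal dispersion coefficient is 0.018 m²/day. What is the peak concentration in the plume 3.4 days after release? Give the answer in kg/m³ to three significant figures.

The peak of an instantaneous 1D plume sits at x = vt; there the Gaussian factor is 1 and C_max = M/(n_e·A·√(4πDt)), where n_e·A is the pore area the mass is dissolved in.
√(4πDt) = √(4π × 0.018 × 3.4) = 0.8770 m, so C_max = 0.24/(0.29 × 220 × 0.8770) = 0.00429 kg/m³.

0.00429 kg/m³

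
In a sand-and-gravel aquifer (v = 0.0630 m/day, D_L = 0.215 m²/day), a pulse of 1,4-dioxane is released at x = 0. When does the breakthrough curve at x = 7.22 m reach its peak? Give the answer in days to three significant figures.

72.6 days

For the 1D instantaneous-source solution, setting ∂C/∂t = 0 at fixed x gives v²t² + 2Dt − x² = 0, so t = (√(D² + v²x²) − D)/v².
√(D² + v²x²) = √(0.215² + 0.0630² × 7.22²) = 0.5031; v² = 0.003969.
t = (0.5031 − 0.215)/0.003969 = 72.6 days (vs. the pure-advection estimate x/v = 115 d).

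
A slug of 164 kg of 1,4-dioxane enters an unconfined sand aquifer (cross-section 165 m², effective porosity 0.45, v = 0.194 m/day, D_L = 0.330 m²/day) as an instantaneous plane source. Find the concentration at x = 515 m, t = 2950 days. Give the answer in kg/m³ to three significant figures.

For an instantaneous plane source, C(x,t) = M/(n_e·A·√(4πDt)) · exp(−(x−vt)²/(4Dt)), with n_e·A the pore (flow) area.
Plume center vt = 0.194 × 2950 = 572.3 m, so the well at 515 m is 57.3 m upgradient of the peak.
√(4πDt) = 110.6 m, giving peak height M/(n_e·A·√(4πDt)) = 164/(0.45 × 165 × 110.6) = 0.01997 kg/m³.
(x−vt)²/(4Dt) = (-57.3)²/(4 × 0.330 × 2950) = 0.8432; exp(−0.8432) = 0.4303.
C = 0.01997 × 0.4303 = 0.00859 kg/m³.

0.00859 kg/m³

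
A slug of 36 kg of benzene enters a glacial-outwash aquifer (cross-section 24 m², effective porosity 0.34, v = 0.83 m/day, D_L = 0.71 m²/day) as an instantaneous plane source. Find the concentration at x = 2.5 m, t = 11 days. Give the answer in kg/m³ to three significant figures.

For an instantaneous plane source, C(x,t) = M/(n_e·A·√(4πDt)) · exp(−(x−vt)²/(4Dt)), with n_e·A the pore (flow) area.
Plume center vt = 0.83 × 11 = 9.13 m, so the well at 2.5 m is 6.63 m upgradient of the peak.
√(4πDt) = 9.907 m, giving peak height M/(n_e·A·√(4πDt)) = 36/(0.34 × 24 × 9.907) = 0.4453 kg/m³.
(x−vt)²/(4Dt) = (-6.63)²/(4 × 0.71 × 11) = 1.407; exp(−1.407) = 0.2449.
C = 0.4453 × 0.2449 = 0.109 kg/m³.

0.109 kg/m³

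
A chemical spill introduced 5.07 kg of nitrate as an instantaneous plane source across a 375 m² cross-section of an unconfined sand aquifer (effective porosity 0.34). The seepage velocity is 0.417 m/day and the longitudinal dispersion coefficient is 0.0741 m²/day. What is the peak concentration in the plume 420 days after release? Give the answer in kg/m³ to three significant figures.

0.00201 kg/m³

The peak of an instantaneous 1D plume sits at x = vt; there the Gaussian factor is 1 and C_max = M/(n_e·A·√(4πDt)), where n_e·A is the pore area the mass is dissolved in.
√(4πDt) = √(4π × 0.0741 × 420) = 19.78 m, so C_max = 5.07/(0.34 × 375 × 19.78) = 0.00201 kg/m³.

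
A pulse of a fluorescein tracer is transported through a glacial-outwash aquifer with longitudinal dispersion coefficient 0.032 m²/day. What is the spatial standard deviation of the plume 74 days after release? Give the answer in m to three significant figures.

2.18 m

Dispersive spreading gives a Gaussian with σ² = 2Dt; advection only shifts the center.
σ = √(2 × 0.032 × 74) = 2.18 m.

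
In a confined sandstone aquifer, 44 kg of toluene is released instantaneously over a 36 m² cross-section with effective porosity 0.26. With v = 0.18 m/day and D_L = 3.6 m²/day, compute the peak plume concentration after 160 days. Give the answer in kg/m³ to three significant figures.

The peak of an instantaneous 1D plume sits at x = vt; there the Gaussian factor is 1 and C_max = M/(n_e·A·√(4πDt)), where n_e·A is the pore area the mass is dissolved in.
√(4πDt) = √(4π × 3.6 × 160) = 85.08 m, so C_max = 44/(0.26 × 36 × 85.08) = 0.0553 kg/m³.

0.0553 kg/m³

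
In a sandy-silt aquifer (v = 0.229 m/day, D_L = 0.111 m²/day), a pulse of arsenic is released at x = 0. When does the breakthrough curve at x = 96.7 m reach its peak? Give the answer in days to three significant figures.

420 days

For the 1D instantaneous-source solution, setting ∂C/∂t = 0 at fixed x gives v²t² + 2Dt − x² = 0, so t = (√(D² + v²x²) − D)/v².
√(D² + v²x²) = √(0.111² + 0.229² × 96.7²) = 22.14; v² = 0.052441.
t = (22.14 − 0.111)/0.052441 = 420 days (vs. the pure-advection estimate x/v = 422 d).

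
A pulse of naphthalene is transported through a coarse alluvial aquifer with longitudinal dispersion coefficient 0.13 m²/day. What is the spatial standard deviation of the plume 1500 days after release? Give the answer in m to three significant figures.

19.7 m

Dispersive spreading gives a Gaussian with σ² = 2Dt; advection only shifts the center.
σ = √(2 × 0.13 × 1500) = 19.7 m.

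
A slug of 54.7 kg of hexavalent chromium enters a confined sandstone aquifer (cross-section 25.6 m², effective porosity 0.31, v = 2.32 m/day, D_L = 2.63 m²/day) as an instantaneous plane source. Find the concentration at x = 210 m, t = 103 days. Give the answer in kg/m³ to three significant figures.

0.0545 kg/m³

For an instantaneous plane source, C(x,t) = M/(n_e·A·√(4πDt)) · exp(−(x−vt)²/(4Dt)), with n_e·A the pore (flow) area.
Plume center vt = 2.32 × 103 = 238.96 m, so the well at 210 m is 28.96 m upgradient of the peak.
√(4πDt) = 58.34 m, giving peak height M/(n_e·A·√(4πDt)) = 54.7/(0.31 × 25.6 × 58.34) = 0.1181 kg/m³.
(x−vt)²/(4Dt) = (-28.96)²/(4 × 2.63 × 103) = 0.7740; exp(−0.7740) = 0.4612.
C = 0.1181 × 0.4612 = 0.0545 kg/m³.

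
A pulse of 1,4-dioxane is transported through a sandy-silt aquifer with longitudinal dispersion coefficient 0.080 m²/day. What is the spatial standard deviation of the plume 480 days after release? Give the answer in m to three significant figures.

Dispersive spreading gives a Gaussian with σ² = 2Dt; advection only shifts the center.
σ = √(2 × 0.080 × 480) = 8.76 m.

8.76 m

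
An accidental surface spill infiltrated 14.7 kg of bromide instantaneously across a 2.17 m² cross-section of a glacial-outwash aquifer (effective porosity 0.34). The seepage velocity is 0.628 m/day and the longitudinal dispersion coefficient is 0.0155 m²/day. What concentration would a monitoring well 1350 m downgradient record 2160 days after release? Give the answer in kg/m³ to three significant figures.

For an instantaneous plane source, C(x,t) = M/(n_e·A·√(4πDt)) · exp(−(x−vt)²/(4Dt)), with n_e·A the pore (flow) area.
Plume center vt = 0.628 × 2160 = 1356.48 m, so the well at 1350 m is 6.48 m upgradient of the peak.
√(4πDt) = 20.51 m, giving peak height M/(n_e·A·√(4πDt)) = 14.7/(0.34 × 2.17 × 20.51) = 0.9714 kg/m³.
(x−vt)²/(4Dt) = (-6.48)²/(4 × 0.0155 × 2160) = 0.3135; exp(−0.3135) = 0.7309.
C = 0.9714 × 0.7309 = 0.710 kg/m³.

0.710 kg/m³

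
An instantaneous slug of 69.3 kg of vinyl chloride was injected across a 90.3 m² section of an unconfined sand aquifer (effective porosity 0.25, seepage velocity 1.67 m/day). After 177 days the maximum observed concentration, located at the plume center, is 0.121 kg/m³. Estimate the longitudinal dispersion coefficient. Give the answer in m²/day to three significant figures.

0.289 m²/day

At the plume center C_max = M/(n_e·A·√(4πDt)), so D = M²/(4πt·(n_e·A·C_max)²).
n_e·A·C_max = 0.25 × 90.3 × 0.121 = 2.732 kg/m.
D = 69.3²/(4π × 177 × 2.732²) = 0.289 m²/day.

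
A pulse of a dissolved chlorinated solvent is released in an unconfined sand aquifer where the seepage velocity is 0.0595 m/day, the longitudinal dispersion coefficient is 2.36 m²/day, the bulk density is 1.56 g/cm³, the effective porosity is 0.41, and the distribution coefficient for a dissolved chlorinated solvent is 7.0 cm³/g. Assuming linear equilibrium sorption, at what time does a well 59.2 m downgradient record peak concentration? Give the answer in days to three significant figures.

14700 days

Retardation factor R = 1 + ρ_b·K_d/n = 1 + 1.56 × 7.0/0.41 = 27.63.
Sorption retards both mechanisms: v_R = v/R = 0.002153 m/day, D_R = D/R = 0.08541 m²/day.
Peak time from v_R²t² + 2D_R t − x² = 0: t = (√(D_R² + v_R²x²) − D_R)/v_R².
√(D_R² + v_R²x²) = √(0.08541² + 0.002153² × 59.2²) = 0.1534; v_R² = 4.635e-06.
t = (0.1534 − 0.08541)/4.635e-06 = 14700 days.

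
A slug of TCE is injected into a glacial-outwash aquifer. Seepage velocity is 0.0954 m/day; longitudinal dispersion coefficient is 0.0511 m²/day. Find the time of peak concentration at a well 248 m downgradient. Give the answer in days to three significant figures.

2590 days

For the 1D instantaneous-source solution, setting ∂C/∂t = 0 at fixed x gives v²t² + 2Dt − x² = 0, so t = (√(D² + v²x²) − D)/v².
√(D² + v²x²) = √(0.0511² + 0.0954² × 248²) = 23.66; v² = 0.00910116.
t = (23.66 − 0.0511)/0.00910116 = 2590 days (vs. the pure-advection estimate x/v = 2600 d).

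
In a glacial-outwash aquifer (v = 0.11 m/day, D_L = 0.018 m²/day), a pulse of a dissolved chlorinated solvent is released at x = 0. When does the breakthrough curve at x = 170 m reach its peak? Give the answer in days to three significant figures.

For the 1D instantaneous-source solution, setting ∂C/∂t = 0 at fixed x gives v²t² + 2Dt − x² = 0, so t = (√(D² + v²x²) − D)/v².
√(D² + v²x²) = √(0.018² + 0.11² × 170²) = 18.70; v² = 0.0121.
t = (18.70 − 0.018)/0.0121 = 1540 days (vs. the pure-advection estimate x/v = 1550 d).

1540 days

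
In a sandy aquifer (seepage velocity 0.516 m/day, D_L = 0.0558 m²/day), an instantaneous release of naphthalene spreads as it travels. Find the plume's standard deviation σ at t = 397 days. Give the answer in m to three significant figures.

6.66 m

Dispersive spreading gives a Gaussian with σ² = 2Dt; advection only shifts the center.
σ = √(2 × 0.0558 × 397) = 6.66 m.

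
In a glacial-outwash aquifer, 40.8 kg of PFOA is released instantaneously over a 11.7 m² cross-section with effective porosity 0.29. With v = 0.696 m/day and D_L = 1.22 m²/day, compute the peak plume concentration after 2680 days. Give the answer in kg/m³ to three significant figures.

0.0593 kg/m³

The peak of an instantaneous 1D plume sits at x = vt; there the Gaussian factor is 1 and C_max = M/(n_e·A·√(4πDt)), where n_e·A is the pore area the mass is dissolved in.
√(4πDt) = √(4π × 1.22 × 2680) = 202.7 m, so C_max = 40.8/(0.29 × 11.7 × 202.7) = 0.0593 kg/m³.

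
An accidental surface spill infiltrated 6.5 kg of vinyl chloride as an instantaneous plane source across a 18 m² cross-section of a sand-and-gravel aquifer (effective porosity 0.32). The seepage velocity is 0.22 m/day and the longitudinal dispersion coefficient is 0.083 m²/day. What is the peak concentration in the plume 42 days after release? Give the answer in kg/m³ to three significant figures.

The peak of an instantaneous 1D plume sits at x = vt; there the Gaussian factor is 1 and C_max = M/(n_e·A·√(4πDt)), where n_e·A is the pore area the mass is dissolved in.
√(4πDt) = √(4π × 0.083 × 42) = 6.619 m, so C_max = 6.5/(0.32 × 18 × 6.619) = 0.170 kg/m³.

0.170 kg/m³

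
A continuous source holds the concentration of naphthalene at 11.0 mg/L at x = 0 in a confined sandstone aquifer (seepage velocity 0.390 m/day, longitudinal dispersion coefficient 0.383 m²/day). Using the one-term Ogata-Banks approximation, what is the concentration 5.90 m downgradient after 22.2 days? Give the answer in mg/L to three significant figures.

8.23 mg/L

For a continuous step input, C/C₀ ≈ ½·erfc((x−vt)/(2√(Dt))).
vt = 0.390 × 22.2 = 8.658 m and 2√(Dt) = 2√(0.383 × 22.2) = 5.832 m.
Argument (x−vt)/(2√(Dt)) = (5.90 − 8.658)/5.832 = -0.4729; ½·erfc(-0.4729) = 0.7482.
C = 11.0 × 0.7482 = 8.23 mg/L.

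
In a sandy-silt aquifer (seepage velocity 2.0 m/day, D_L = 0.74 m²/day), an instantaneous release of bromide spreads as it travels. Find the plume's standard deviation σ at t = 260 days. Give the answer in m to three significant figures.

19.6 m

Dispersive spreading gives a Gaussian with σ² = 2Dt; advection only shifts the center.
σ = √(2 × 0.74 × 260) = 19.6 m.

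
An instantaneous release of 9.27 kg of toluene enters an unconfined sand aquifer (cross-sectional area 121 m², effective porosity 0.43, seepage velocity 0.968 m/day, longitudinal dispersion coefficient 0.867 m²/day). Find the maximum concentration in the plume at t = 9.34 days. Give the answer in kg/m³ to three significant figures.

The peak of an instantaneous 1D plume sits at x = vt; there the Gaussian factor is 1 and C_max = M/(n_e·A·√(4πDt)), where n_e·A is the pore area the mass is dissolved in.
√(4πDt) = √(4π × 0.867 × 9.34) = 10.09 m, so C_max = 9.27/(0.43 × 121 × 10.09) = 0.0177 kg/m³.

0.0177 kg/m³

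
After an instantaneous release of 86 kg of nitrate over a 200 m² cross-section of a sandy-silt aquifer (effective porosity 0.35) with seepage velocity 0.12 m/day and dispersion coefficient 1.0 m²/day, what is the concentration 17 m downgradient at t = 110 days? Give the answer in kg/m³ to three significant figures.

0.0320 kg/m³

For an instantaneous plane source, C(x,t) = M/(n_e·A·√(4πDt)) · exp(−(x−vt)²/(4Dt)), with n_e·A the pore (flow) area.
Plume center vt = 0.12 × 110 = 13.2 m, so the well at 17 m is 3.8 m downgradient of the peak.
√(4πDt) = 37.18 m, giving peak height M/(n_e·A·√(4πDt)) = 86/(0.35 × 200 × 37.18) = 0.03304 kg/m³.
(x−vt)²/(4Dt) = (3.8)²/(4 × 1.0 × 110) = 0.03282; exp(−0.03282) = 0.9677.
C = 0.03304 × 0.9677 = 0.0320 kg/m³.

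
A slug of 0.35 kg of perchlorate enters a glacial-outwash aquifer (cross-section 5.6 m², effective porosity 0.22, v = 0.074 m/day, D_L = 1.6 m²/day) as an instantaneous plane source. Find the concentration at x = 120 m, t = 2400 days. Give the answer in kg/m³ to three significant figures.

For an instantaneous plane source, C(x,t) = M/(n_e·A·√(4πDt)) · exp(−(x−vt)²/(4Dt)), with n_e·A the pore (flow) area.
Plume center vt = 0.074 × 2400 = 177.6 m, so the well at 120 m is 57.6 m upgradient of the peak.
√(4πDt) = 219.7 m, giving peak height M/(n_e·A·√(4πDt)) = 0.35/(0.22 × 5.6 × 219.7) = 0.001293 kg/m³.
(x−vt)²/(4Dt) = (-57.6)²/(4 × 1.6 × 2400) = 0.2160; exp(−0.2160) = 0.8057.
C = 0.001293 × 0.8057 = 0.00104 kg/m³.

0.00104 kg/m³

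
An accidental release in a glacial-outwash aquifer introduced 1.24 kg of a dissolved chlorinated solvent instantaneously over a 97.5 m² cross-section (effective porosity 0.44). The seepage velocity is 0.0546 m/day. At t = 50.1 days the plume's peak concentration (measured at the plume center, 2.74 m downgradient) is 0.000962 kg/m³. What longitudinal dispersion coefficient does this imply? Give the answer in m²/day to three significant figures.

At the plume center C_max = M/(n_e·A·√(4πDt)), so D = M²/(4πt·(n_e·A·C_max)²).
n_e·A·C_max = 0.44 × 97.5 × 0.000962 = 0.04127 kg/m.
D = 1.24²/(4π × 50.1 × 0.04127²) = 1.43 m²/day.

1.43 m²/day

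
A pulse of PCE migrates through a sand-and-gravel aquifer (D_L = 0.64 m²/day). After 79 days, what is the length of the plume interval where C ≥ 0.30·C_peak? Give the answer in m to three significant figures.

31.2 m

The plume is Gaussian with σ = √(2Dt) = √(2 × 0.64 × 79) = 10.06 m.
C/C_peak = exp(−Δx²/(2σ²)) = 0.30 ⇒ Δx = σ·√(−2 ln 0.30) = 10.06 × 1.552 = 15.61 m.
Width = 2Δx = 31.2 m.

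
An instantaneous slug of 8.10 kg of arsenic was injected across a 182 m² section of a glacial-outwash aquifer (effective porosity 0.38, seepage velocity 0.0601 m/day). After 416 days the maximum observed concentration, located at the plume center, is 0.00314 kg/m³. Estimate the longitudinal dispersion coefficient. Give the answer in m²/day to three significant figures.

At the plume center C_max = M/(n_e·A·√(4πDt)), so D = M²/(4πt·(n_e·A·C_max)²).
n_e·A·C_max = 0.38 × 182 × 0.00314 = 0.2172 kg/m.
D = 8.10²/(4π × 416 × 0.2172²) = 0.266 m²/day.

0.266 m²/day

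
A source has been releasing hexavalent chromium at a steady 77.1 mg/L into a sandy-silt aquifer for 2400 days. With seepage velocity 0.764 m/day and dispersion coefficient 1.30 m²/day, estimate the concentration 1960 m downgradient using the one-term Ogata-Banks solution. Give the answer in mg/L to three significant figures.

4.22 mg/L

For a continuous step input, C/C₀ ≈ ½·erfc((x−vt)/(2√(Dt))).
vt = 0.764 × 2400 = 1833.6 m and 2√(Dt) = 2√(1.30 × 2400) = 111.7 m.
Argument (x−vt)/(2√(Dt)) = (1960 − 1833.6)/111.7 = 1.132; ½·erfc(1.132) = 0.05470.
C = 77.1 × 0.05470 = 4.22 mg/L.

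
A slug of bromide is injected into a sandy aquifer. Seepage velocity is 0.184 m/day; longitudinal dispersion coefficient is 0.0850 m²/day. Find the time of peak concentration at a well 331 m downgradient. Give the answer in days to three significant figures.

For the 1D instantaneous-source solution, setting ∂C/∂t = 0 at fixed x gives v²t² + 2Dt − x² = 0, so t = (√(D² + v²x²) − D)/v².
√(D² + v²x²) = √(0.0850² + 0.184² × 331²) = 60.90; v² = 0.033856.
t = (60.90 − 0.0850)/0.033856 = 1800 days (vs. the pure-advection estimate x/v = 1800 d).

1800 days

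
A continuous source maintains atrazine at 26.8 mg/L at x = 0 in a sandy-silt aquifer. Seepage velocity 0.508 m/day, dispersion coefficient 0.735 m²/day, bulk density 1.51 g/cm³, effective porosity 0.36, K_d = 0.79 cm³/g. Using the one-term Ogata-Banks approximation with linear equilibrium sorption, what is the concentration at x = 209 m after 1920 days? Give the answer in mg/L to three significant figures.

Retardation factor R = 1 + ρ_b·K_d/n = 1 + 1.51 × 0.79/0.36 = 4.314.
Sorption retards both mechanisms: v_R = v/R = 0.1178 m/day, D_R = D/R = 0.1704 m²/day.
v_R·t = 0.1178 × 1920 = 226.176 m; 2√(D_R t) = 36.18 m; argument = (209 − 226.176)/36.18 = -0.4747.
C = C₀ × ½·erfc(-0.4747) = 26.8 × 0.7490 = 20.1 mg/L.

20.1 mg/L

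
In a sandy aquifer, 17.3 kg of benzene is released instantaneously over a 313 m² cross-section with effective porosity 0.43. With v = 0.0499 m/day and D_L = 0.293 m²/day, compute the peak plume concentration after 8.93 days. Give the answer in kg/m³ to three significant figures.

0.0224 kg/m³

The peak of an instantaneous 1D plume sits at x = vt; there the Gaussian factor is 1 and C_max = M/(n_e·A·√(4πDt)), where n_e·A is the pore area the mass is dissolved in.
√(4πDt) = √(4π × 0.293 × 8.93) = 5.734 m, so C_max = 17.3/(0.43 × 313 × 5.734) = 0.0224 kg/m³.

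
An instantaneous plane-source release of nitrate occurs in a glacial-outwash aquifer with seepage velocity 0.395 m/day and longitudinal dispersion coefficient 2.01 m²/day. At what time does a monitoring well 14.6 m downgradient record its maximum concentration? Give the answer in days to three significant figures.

For the 1D instantaneous-source solution, setting ∂C/∂t = 0 at fixed x gives v²t² + 2Dt − x² = 0, so t = (√(D² + v²x²) − D)/v².
√(D² + v²x²) = √(2.01² + 0.395² × 14.6²) = 6.107; v² = 0.156025.
t = (6.107 − 2.01)/0.156025 = 26.3 days (vs. the pure-advection estimate x/v = 37.0 d).

26.3 days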